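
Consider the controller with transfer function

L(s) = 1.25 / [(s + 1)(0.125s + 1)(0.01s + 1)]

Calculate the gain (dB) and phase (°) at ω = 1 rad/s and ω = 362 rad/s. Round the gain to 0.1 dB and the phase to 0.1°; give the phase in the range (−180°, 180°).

At ω = 1 rad/s:
pole (1 + j1·1) = 1 + j1 → |·| ≈ 1.4142, ∠ ≈ 45.00°
pole (1 + j1·0.125) = 1 + j0.125 → |·| ≈ 1.0078, ∠ ≈ 7.13°
pole (1 + j1·0.01) = 1 + j0.01 → |·| ≈ 1, ∠ ≈ 0.57°
|L| = 1.25 · 1 / (1.4142 · 1.0078 · 1) ≈ 0.87705
Gain = 20 log₁₀(0.87705) ≈ -1.14 dB
∠L = (0°) − (45.00° + 7.13° + 0.57°) = -52.70°

At ω = 362 rad/s:
pole (1 + j362·1) = 1 + j362 → |·| ≈ 362, ∠ ≈ 89.84°
pole (1 + j362·0.125) = 1 + j45.25 → |·| ≈ 45.261, ∠ ≈ 88.73°
pole (1 + j362·0.01) = 1 + j3.62 → |·| ≈ 3.7556, ∠ ≈ 74.56°
|L| = 1.25 · 1 / (362 · 45.261 · 3.7556) ≈ 2.0314e-05
Gain = 20 log₁₀(2.0314e-05) ≈ -93.84 dB
∠L = (0°) − (89.84° + 88.73° + 74.56°) = -253.13° ≡ 106.87° (principal value)

ω = 1: -1.1 dB, -52.7°; ω = 362: -93.8 dB, 106.9°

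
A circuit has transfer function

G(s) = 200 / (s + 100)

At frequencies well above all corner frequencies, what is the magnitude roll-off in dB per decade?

-20 dB/decade

Each pole contributes −20 dB/decade at high frequency; each zero contributes +20 dB/decade.
Net: 0 zero(s) − 1 pole(s) → -20 dB/decade.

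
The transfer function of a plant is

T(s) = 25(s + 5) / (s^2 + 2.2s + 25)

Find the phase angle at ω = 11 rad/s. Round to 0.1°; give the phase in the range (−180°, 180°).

-100.3°

At s = jω = j11:
zero (s+5): 5 + j11 → |·| = √(5²+11²) = √146 ≈ 12.083, ∠ = arctan(11/5) ≈ 65.56°
quadratic: (j11)² + 2.2·j11 + 25 = -96 + j24.2 → |·| ≈ 99.003, ∠ ≈ 165.85°
∠T = 65.56° − 165.85° = -100.29°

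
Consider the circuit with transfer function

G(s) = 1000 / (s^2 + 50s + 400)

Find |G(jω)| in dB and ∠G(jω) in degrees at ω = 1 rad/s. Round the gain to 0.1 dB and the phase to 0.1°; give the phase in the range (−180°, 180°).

Substitute s = j1:
Numerator: 1000 = 1000 + j0
Denominator: (j1)^2 + 50(j1) + 400 = 399 + j50
|N| = √(1000² + 0²) ≈ 1000, ∠N ≈ 0.00°
|D| = √(399² + 50²) ≈ 402.12, ∠D ≈ 7.14°
|G| = 1000 / 402.12 ≈ 2.4868
Gain = 20 log₁₀(2.4868) ≈ 7.91 dB
∠G = 0.00° − 7.14° = -7.14°

7.9 dB, -7.1°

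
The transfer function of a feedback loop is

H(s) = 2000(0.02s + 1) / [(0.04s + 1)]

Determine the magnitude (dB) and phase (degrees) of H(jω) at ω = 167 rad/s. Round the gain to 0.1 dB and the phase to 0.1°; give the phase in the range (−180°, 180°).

At ω = 167 rad/s:
zero (1 + j167·0.02) = 1 + j3.34 → |·| ≈ 3.4865, ∠ ≈ 73.33°
pole (1 + j167·0.04) = 1 + j6.68 → |·| ≈ 6.7544, ∠ ≈ 81.49°
|H| = 2000 · 3.4865 / (6.7544) ≈ 1032.4
Gain = 20 log₁₀(1032.4) ≈ 60.28 dB
∠H = (73.33°) − (81.49°) = -8.16°

60.3 dB, -8.2°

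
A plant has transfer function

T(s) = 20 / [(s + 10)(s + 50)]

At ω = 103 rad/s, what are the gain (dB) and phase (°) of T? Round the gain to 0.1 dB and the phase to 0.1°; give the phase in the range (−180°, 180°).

-55.5 dB, -148.6°

At s = jω = j103:
pole (s+10): 10 + j103 → |·| = √(10²+103²) = √10709 ≈ 103.48, ∠ = arctan(103/10) ≈ 84.45°
pole (s+50): 50 + j103 → |·| = √(50²+103²) = √13109 ≈ 114.49, ∠ = arctan(103/50) ≈ 64.11°
|T| = 20 / 11847 ≈ 0.0016882
Gain = 20 log₁₀(0.0016882) ≈ -55.45 dB
∠T = 0.00° − 148.56° = -148.56°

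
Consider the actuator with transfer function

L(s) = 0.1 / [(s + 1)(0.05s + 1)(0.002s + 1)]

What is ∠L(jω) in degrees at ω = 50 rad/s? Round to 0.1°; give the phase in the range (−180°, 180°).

-162.8°

At ω = 50 rad/s:
pole (1 + j50·1) = 1 + j50 → |·| ≈ 50.01, ∠ ≈ 88.85°
pole (1 + j50·0.05) = 1 + j2.5 → |·| ≈ 2.6926, ∠ ≈ 68.20°
pole (1 + j50·0.002) = 1 + j0.1 → |·| ≈ 1.005, ∠ ≈ 5.71°
∠L = (0°) − (88.85° + 68.20° + 5.71°) = -162.76°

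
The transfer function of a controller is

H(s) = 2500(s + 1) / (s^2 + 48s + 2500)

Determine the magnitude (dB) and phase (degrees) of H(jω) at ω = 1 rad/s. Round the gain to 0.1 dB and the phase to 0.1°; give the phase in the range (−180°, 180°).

At s = jω = j1:
zero (s+1): 1 + j1 → |·| = √(1²+1²) = √2 ≈ 1.4142, ∠ = arctan(1/1) ≈ 45.00°
quadratic: (j1)² + 48·j1 + 2500 = 2499 + j48 → |·| ≈ 2499.5, ∠ ≈ 1.10°
|H| = 2500 · 1.4142 / 2499.5 ≈ 1.4145
Gain = 20 log₁₀(1.4145) ≈ 3.01 dB
∠H = 45.00° − 1.10° = 43.90°

3.0 dB, 43.9°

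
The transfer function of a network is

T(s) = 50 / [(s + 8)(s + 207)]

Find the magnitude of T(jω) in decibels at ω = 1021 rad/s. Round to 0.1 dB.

At s = jω = j1021:
pole (s+8): 8 + j1021 → |·| = √(8²+1021²) = √1042505 ≈ 1021, ∠ = arctan(1021/8) ≈ 89.55°
pole (s+207): 207 + j1021 → |·| = √(207²+1021²) = √1085290 ≈ 1041.8, ∠ = arctan(1021/207) ≈ 78.54°
|T| = 50 / 1.0637e+06 ≈ 4.7006e-05
Gain = 20 log₁₀(4.7006e-05) ≈ -86.56 dB

-86.6 dB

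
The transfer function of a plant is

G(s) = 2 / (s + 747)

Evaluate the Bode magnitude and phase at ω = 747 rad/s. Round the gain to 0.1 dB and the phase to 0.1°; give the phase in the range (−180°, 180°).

-54.5 dB, -45.0°

Substitute s = j747:
Numerator: 2 = 2 + j0
Denominator: (j747) + 747 = 747 + j747
|N| = √(2² + 0²) ≈ 2, ∠N ≈ 0.00°
|D| = √(747² + 747²) ≈ 1056.4, ∠D ≈ 45.00°
|G| = 2 / 1056.4 ≈ 0.0018932
Gain = 20 log₁₀(0.0018932) ≈ -54.46 dB
∠G = 0.00° − 45.00° = -45.00°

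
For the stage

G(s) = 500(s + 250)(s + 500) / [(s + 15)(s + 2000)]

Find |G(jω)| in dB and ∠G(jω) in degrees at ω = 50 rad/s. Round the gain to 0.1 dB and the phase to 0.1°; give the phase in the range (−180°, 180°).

55.8 dB, -57.7°

At s = jω = j50:
zero (s+250): 250 + j50 → |·| = √(250²+50²) = √65000 ≈ 254.95, ∠ = arctan(50/250) ≈ 11.31°
zero (s+500): 500 + j50 → |·| = √(500²+50²) = √252500 ≈ 502.49, ∠ = arctan(50/500) ≈ 5.71°
pole (s+15): 15 + j50 → |·| = √(15²+50²) = √2725 ≈ 52.202, ∠ = arctan(50/15) ≈ 73.30°
pole (s+2000): 2000 + j50 → |·| = √(2000²+50²) = √4002500 ≈ 2000.6, ∠ = arctan(50/2000) ≈ 1.43°
|G| = 500 · 1.2811e+05 / 1.0444e+05 ≈ 613.32
Gain = 20 log₁₀(613.32) ≈ 55.75 dB
∠G = 17.02° − 74.73° = -57.71°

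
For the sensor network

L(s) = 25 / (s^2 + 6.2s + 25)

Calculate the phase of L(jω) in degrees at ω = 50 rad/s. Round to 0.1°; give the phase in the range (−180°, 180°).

At s = jω = j50:
quadratic: (j50)² + 6.2·j50 + 25 = -2475 + j310 → |·| ≈ 2494.3, ∠ ≈ 172.86°
∠L = 0.00° − 172.86° = -172.86°

-172.9°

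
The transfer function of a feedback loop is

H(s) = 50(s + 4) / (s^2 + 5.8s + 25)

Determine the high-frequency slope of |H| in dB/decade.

Each pole contributes −20 dB/decade at high frequency; each zero contributes +20 dB/decade.
Net: 1 zero(s) − 2 pole(s) → -20 dB/decade.

-20 dB/decade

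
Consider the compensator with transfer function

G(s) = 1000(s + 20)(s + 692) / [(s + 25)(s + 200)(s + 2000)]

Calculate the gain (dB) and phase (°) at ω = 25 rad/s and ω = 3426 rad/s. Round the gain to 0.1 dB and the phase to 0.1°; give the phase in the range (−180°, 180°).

At s = jω = j25:
zero (s+20): 20 + j25 → |·| = √(20²+25²) = √1025 ≈ 32.016, ∠ = arctan(25/20) ≈ 51.34°
zero (s+692): 692 + j25 → |·| = √(692²+25²) = √479489 ≈ 692.45, ∠ = arctan(25/692) ≈ 2.07°
pole (s+25): 25 + j25 → |·| = √(25²+25²) = √1250 ≈ 35.355, ∠ = arctan(25/25) ≈ 45.00°
pole (s+200): 200 + j25 → |·| = √(200²+25²) = √40625 ≈ 201.56, ∠ = arctan(25/200) ≈ 7.13°
pole (s+2000): 2000 + j25 → |·| = √(2000²+25²) = √4000625 ≈ 2000.2, ∠ = arctan(25/2000) ≈ 0.72°
|G| = 1000 · 22169 / 1.4254e+07 ≈ 1.5553
Gain = 20 log₁₀(1.5553) ≈ 3.84 dB
∠G = 53.41° − 52.85° = 0.56°

At s = jω = j3426:
zero (s+20): 20 + j3426 → |·| = √(20²+3426²) = √11737876 ≈ 3426.1, ∠ = arctan(3426/20) ≈ 89.67°
zero (s+692): 692 + j3426 → |·| = √(692²+3426²) = √12216340 ≈ 3495.2, ∠ = arctan(3426/692) ≈ 78.58°
pole (s+25): 25 + j3426 → |·| = √(25²+3426²) = √11738101 ≈ 3426.1, ∠ = arctan(3426/25) ≈ 89.58°
pole (s+200): 200 + j3426 → |·| = √(200²+3426²) = √11777476 ≈ 3431.8, ∠ = arctan(3426/200) ≈ 86.66°
pole (s+2000): 2000 + j3426 → |·| = √(2000²+3426²) = √15737476 ≈ 3967, ∠ = arctan(3426/2000) ≈ 59.72°
|G| = 1000 · 1.1975e+07 / 4.6643e+10 ≈ 0.25674
Gain = 20 log₁₀(0.25674) ≈ -11.81 dB
∠G = 168.25° − 235.96° = -67.71°

ω = 25: 3.8 dB, 0.6°; ω = 3426: -11.8 dB, -67.7°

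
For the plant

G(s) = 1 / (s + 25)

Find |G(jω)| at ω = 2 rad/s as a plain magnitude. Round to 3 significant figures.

Substitute s = j2:
Numerator: 1 = 1 + j0
Denominator: (j2) + 25 = 25 + j2
|N| = √(1² + 0²) ≈ 1, ∠N ≈ 0.00°
|D| = √(25² + 2²) ≈ 25.08, ∠D ≈ 4.57°
|G| = 1 / 25.08 ≈ 0.039872

0.0399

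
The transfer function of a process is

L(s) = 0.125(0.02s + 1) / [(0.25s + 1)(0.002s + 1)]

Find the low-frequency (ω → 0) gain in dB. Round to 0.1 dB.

-18.1 dB

L(0) = 0.125 · 1 / 1 = 0.125
20 log₁₀(0.125) ≈ -18.06 dB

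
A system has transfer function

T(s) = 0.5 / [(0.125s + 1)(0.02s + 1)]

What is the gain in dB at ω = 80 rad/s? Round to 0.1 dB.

At ω = 80 rad/s:
pole (1 + j80·0.125) = 1 + j10 → |·| ≈ 10.05, ∠ ≈ 84.29°
pole (1 + j80·0.02) = 1 + j1.6 → |·| ≈ 1.8868, ∠ ≈ 57.99°
|T| = 0.5 · 1 / (10.05 · 1.8868) ≈ 0.026368
Gain = 20 log₁₀(0.026368) ≈ -31.58 dB

-31.6 dB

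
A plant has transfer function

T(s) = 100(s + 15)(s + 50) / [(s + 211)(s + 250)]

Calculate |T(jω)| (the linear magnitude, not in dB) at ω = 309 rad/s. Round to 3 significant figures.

At s = jω = j309:
zero (s+15): 15 + j309 → |·| = √(15²+309²) = √95706 ≈ 309.36, ∠ = arctan(309/15) ≈ 87.22°
zero (s+50): 50 + j309 → |·| = √(50²+309²) = √97981 ≈ 313.02, ∠ = arctan(309/50) ≈ 80.81°
pole (s+211): 211 + j309 → |·| = √(211²+309²) = √140002 ≈ 374.17, ∠ = arctan(309/211) ≈ 55.67°
pole (s+250): 250 + j309 → |·| = √(250²+309²) = √157981 ≈ 397.47, ∠ = arctan(309/250) ≈ 51.03°
|T| = 100 · 96836 / 1.4872e+05 ≈ 65.113

65.1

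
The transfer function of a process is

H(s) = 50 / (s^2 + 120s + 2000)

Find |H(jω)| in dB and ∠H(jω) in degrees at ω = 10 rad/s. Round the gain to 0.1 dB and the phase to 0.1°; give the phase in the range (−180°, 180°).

-33.1 dB, -32.3°

Substitute s = j10:
Numerator: 50 = 50 + j0
Denominator: (j10)^2 + 120(j10) + 2000 = 1900 + j1200
|N| = √(50² + 0²) ≈ 50, ∠N ≈ 0.00°
|D| = √(1900² + 1200²) ≈ 2247.2, ∠D ≈ 32.28°
|H| = 50 / 2247.2 ≈ 0.02225
Gain = 20 log₁₀(0.02225) ≈ -33.05 dB
∠H = 0.00° − 32.28° = -32.28°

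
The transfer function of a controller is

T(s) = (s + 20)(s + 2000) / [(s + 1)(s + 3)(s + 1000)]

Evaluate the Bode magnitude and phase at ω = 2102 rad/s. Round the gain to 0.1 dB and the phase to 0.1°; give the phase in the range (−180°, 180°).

At s = jω = j2102:
zero (s+20): 20 + j2102 → |·| = √(20²+2102²) = √4418804 ≈ 2102.1, ∠ = arctan(2102/20) ≈ 89.45°
zero (s+2000): 2000 + j2102 → |·| = √(2000²+2102²) = √8418404 ≈ 2901.4, ∠ = arctan(2102/2000) ≈ 46.42°
pole (s+1): 1 + j2102 → |·| = √(1²+2102²) = √4418405 ≈ 2102, ∠ = arctan(2102/1) ≈ 89.97°
pole (s+3): 3 + j2102 → |·| = √(3²+2102²) = √4418413 ≈ 2102, ∠ = arctan(2102/3) ≈ 89.92°
pole (s+1000): 1000 + j2102 → |·| = √(1000²+2102²) = √5418404 ≈ 2327.7, ∠ = arctan(2102/1000) ≈ 64.56°
|T| = 1 · 6.099e+06 / 1.0285e+10 ≈ 0.000593
Gain = 20 log₁₀(0.000593) ≈ -64.54 dB
∠T = 135.87° − 244.45° = -108.58°

-64.5 dB, -108.6°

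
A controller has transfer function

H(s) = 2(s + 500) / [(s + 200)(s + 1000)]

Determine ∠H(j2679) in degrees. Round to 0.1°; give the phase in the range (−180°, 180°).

At s = jω = j2679:
zero (s+500): 500 + j2679 → |·| = √(500²+2679²) = √7427041 ≈ 2725.3, ∠ = arctan(2679/500) ≈ 79.43°
pole (s+200): 200 + j2679 → |·| = √(200²+2679²) = √7217041 ≈ 2686.5, ∠ = arctan(2679/200) ≈ 85.73°
pole (s+1000): 1000 + j2679 → |·| = √(1000²+2679²) = √8177041 ≈ 2859.6, ∠ = arctan(2679/1000) ≈ 69.53°
∠H = 79.43° − 155.26° = -75.83°

-75.8°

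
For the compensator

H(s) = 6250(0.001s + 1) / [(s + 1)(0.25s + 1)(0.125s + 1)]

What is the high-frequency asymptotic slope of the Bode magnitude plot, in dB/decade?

Each pole contributes −20 dB/decade at high frequency; each zero contributes +20 dB/decade.
Net: 1 zero(s) − 3 pole(s) → -40 dB/decade.

-40 dB/decade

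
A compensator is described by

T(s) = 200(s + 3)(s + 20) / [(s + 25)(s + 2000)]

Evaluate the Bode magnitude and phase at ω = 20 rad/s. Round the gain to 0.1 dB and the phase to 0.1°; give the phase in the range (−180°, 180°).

5.0 dB, 87.2°

At s = jω = j20:
zero (s+3): 3 + j20 → |·| = √(3²+20²) = √409 ≈ 20.224, ∠ = arctan(20/3) ≈ 81.47°
zero (s+20): 20 + j20 → |·| = √(20²+20²) = √800 ≈ 28.284, ∠ = arctan(20/20) ≈ 45.00°
pole (s+25): 25 + j20 → |·| = √(25²+20²) = √1025 ≈ 32.016, ∠ = arctan(20/25) ≈ 38.66°
pole (s+2000): 2000 + j20 → |·| = √(2000²+20²) = √4000400 ≈ 2000.1, ∠ = arctan(20/2000) ≈ 0.57°
|T| = 200 · 572.02 / 64035 ≈ 1.7866
Gain = 20 log₁₀(1.7866) ≈ 5.04 dB
∠T = 126.47° − 39.23° = 87.24°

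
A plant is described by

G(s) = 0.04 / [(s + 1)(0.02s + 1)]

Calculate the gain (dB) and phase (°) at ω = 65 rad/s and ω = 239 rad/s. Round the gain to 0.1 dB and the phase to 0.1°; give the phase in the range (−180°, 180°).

ω = 65: -68.5 dB, -141.6°; ω = 239: -89.3 dB, -167.9°

At ω = 65 rad/s:
pole (1 + j65·1) = 1 + j65 → |·| ≈ 65.008, ∠ ≈ 89.12°
pole (1 + j65·0.02) = 1 + j1.3 → |·| ≈ 1.6401, ∠ ≈ 52.43°
|G| = 0.04 · 1 / (65.008 · 1.6401) ≈ 0.00037517
Gain = 20 log₁₀(0.00037517) ≈ -68.52 dB
∠G = (0°) − (89.12° + 52.43°) = -141.55°

At ω = 239 rad/s:
pole (1 + j239·1) = 1 + j239 → |·| ≈ 239, ∠ ≈ 89.76°
pole (1 + j239·0.02) = 1 + j4.78 → |·| ≈ 4.8835, ∠ ≈ 78.18°
|G| = 0.04 · 1 / (239 · 4.8835) ≈ 3.4271e-05
Gain = 20 log₁₀(3.4271e-05) ≈ -89.30 dB
∠G = (0°) − (89.76° + 78.18°) = -167.94°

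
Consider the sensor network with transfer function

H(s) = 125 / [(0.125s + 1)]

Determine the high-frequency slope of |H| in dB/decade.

-20 dB/decade

Each pole contributes −20 dB/decade at high frequency; each zero contributes +20 dB/decade.
Net: 0 zero(s) − 1 pole(s) → -20 dB/decade.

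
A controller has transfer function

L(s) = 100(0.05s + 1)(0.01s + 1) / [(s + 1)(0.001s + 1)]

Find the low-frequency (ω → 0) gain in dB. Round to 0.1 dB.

L(0) = 100 · 1 / 1 = 100
20 log₁₀(100) ≈ 40.00 dB

40.0 dB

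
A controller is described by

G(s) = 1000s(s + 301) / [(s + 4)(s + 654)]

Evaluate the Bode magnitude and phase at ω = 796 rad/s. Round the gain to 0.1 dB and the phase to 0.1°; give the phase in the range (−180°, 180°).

58.3 dB, 19.0°

At s = jω = j796:
zero (s+301): 301 + j796 → |·| = √(301²+796²) = √724217 ≈ 851.01, ∠ = arctan(796/301) ≈ 69.29°
zero at origin: s = j796 → |·| = 796, ∠ = 90.00°
pole (s+4): 4 + j796 → |·| = √(4²+796²) = √633632 ≈ 796.01, ∠ = arctan(796/4) ≈ 89.71°
pole (s+654): 654 + j796 → |·| = √(654²+796²) = √1061332 ≈ 1030.2, ∠ = arctan(796/654) ≈ 50.59°
|G| = 1000 · 6.774e+05 / 8.2005e+05 ≈ 826.05
Gain = 20 log₁₀(826.05) ≈ 58.34 dB
∠G = 159.29° − 140.30° = 18.99°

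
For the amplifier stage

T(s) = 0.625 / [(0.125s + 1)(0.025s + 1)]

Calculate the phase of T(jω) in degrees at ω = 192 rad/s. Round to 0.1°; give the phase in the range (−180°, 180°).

At ω = 192 rad/s:
pole (1 + j192·0.125) = 1 + j24 → |·| ≈ 24.021, ∠ ≈ 87.61°
pole (1 + j192·0.025) = 1 + j4.8 → |·| ≈ 4.9031, ∠ ≈ 78.23°
∠T = (0°) − (87.61° + 78.23°) = -165.84°

-165.8°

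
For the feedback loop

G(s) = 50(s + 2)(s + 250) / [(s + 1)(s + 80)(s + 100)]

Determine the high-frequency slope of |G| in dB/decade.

-20 dB/decade

Each pole contributes −20 dB/decade at high frequency; each zero contributes +20 dB/decade.
Net: 2 zero(s) − 3 pole(s) → -20 dB/decade.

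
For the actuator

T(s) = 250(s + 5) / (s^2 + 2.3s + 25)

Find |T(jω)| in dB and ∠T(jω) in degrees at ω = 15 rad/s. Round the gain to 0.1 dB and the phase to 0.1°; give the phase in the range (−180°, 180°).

At s = jω = j15:
zero (s+5): 5 + j15 → |·| = √(5²+15²) = √250 ≈ 15.811, ∠ = arctan(15/5) ≈ 71.57°
quadratic: (j15)² + 2.3·j15 + 25 = -200 + j34.5 → |·| ≈ 202.95, ∠ ≈ 170.21°
|T| = 250 · 15.811 / 202.95 ≈ 19.476
Gain = 20 log₁₀(19.476) ≈ 25.79 dB
∠T = 71.57° − 170.21° = -98.64°

25.8 dB, -98.6°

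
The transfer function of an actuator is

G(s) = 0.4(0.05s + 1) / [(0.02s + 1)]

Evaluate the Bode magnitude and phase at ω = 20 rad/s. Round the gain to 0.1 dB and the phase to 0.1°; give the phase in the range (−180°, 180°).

-5.6 dB, 23.2°

At ω = 20 rad/s:
zero (1 + j20·0.05) = 1 + j1 → |·| ≈ 1.4142, ∠ ≈ 45.00°
pole (1 + j20·0.02) = 1 + j0.4 → |·| ≈ 1.077, ∠ ≈ 21.80°
|G| = 0.4 · 1.4142 / (1.077) ≈ 0.52524
Gain = 20 log₁₀(0.52524) ≈ -5.59 dB
∠G = (45.00°) − (21.80°) = 23.20°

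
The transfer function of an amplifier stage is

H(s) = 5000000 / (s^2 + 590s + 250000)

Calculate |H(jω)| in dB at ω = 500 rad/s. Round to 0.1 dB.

24.6 dB

At s = jω = j500:
quadratic: (j500)² + 590·j500 + 250000 = 0 + j295000 → |·| ≈ 2.95e+05, ∠ ≈ 90.00°
|H| = 5000000 / 2.95e+05 ≈ 16.949
Gain = 20 log₁₀(16.949) ≈ 24.58 dB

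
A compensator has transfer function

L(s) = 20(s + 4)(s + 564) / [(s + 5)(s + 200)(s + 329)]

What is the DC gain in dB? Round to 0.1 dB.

-17.3 dB

L(0) = 20·4·564 / (5·200·329) ≈ 0.13714
20 log₁₀(0.13714) ≈ -17.26 dB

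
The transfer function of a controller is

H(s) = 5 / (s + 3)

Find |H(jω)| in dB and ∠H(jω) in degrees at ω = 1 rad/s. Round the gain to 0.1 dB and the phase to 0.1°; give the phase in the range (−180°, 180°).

Substitute s = j1:
Numerator: 5 = 5 + j0
Denominator: (j1) + 3 = 3 + j1
|N| = √(5² + 0²) ≈ 5, ∠N ≈ 0.00°
|D| = √(3² + 1²) ≈ 3.1623, ∠D ≈ 18.43°
|H| = 5 / 3.1623 ≈ 1.5811
Gain = 20 log₁₀(1.5811) ≈ 3.98 dB
∠H = 0.00° − 18.43° = -18.43°

4.0 dB, -18.4°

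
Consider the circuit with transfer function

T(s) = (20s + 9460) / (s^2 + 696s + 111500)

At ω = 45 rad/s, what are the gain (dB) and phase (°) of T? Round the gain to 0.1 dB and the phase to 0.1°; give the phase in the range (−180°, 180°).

Substitute s = j45:
Numerator: 20(j45) + 9460 = 9460 + j900
Denominator: (j45)^2 + 696(j45) + 111500 = 109475 + j31320
|N| = √(9460² + 900²) ≈ 9502.7, ∠N ≈ 5.43°
|D| = √(109475² + 31320²) ≈ 1.1387e+05, ∠D ≈ 15.97°
|T| = 9502.7 / 1.1387e+05 ≈ 0.083452
Gain = 20 log₁₀(0.083452) ≈ -21.57 dB
∠T = 5.43° − 15.97° = -10.54°

-21.6 dB, -10.5°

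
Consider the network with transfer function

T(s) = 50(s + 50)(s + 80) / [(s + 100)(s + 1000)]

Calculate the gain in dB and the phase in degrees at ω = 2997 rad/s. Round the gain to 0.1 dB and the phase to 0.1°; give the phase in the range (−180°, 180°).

33.5 dB, 17.9°

At s = jω = j2997:
zero (s+50): 50 + j2997 → |·| = √(50²+2997²) = √8984509 ≈ 2997.4, ∠ = arctan(2997/50) ≈ 89.04°
zero (s+80): 80 + j2997 → |·| = √(80²+2997²) = √8988409 ≈ 2998.1, ∠ = arctan(2997/80) ≈ 88.47°
pole (s+100): 100 + j2997 → |·| = √(100²+2997²) = √8992009 ≈ 2998.7, ∠ = arctan(2997/100) ≈ 88.09°
pole (s+1000): 1000 + j2997 → |·| = √(1000²+2997²) = √9982009 ≈ 3159.4, ∠ = arctan(2997/1000) ≈ 71.55°
|T| = 50 · 8.9865e+06 / 9.4741e+06 ≈ 47.427
Gain = 20 log₁₀(47.427) ≈ 33.52 dB
∠T = 177.51° − 159.64° = 17.87°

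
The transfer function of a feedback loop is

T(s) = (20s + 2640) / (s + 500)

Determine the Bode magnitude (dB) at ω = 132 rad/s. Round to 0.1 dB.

17.2 dB

Substitute s = j132:
Numerator: 20(j132) + 2640 = 2640 + j2640
Denominator: (j132) + 500 = 500 + j132
|N| = √(2640² + 2640²) ≈ 3733.5, ∠N ≈ 45.00°
|D| = √(500² + 132²) ≈ 517.13, ∠D ≈ 14.79°
|T| = 3733.5 / 517.13 ≈ 7.2197
Gain = 20 log₁₀(7.2197) ≈ 17.17 dB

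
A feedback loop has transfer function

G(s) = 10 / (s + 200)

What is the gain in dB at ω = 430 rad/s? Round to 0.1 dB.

At s = jω = j430:
pole (s+200): 200 + j430 → |·| = √(200²+430²) = √224900 ≈ 474.24, ∠ = arctan(430/200) ≈ 65.06°
|G| = 10 / 474.24 ≈ 0.021086
Gain = 20 log₁₀(0.021086) ≈ -33.52 dB

-33.5 dB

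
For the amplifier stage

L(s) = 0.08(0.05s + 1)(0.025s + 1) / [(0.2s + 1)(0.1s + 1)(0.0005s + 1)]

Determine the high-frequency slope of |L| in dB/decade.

Each pole contributes −20 dB/decade at high frequency; each zero contributes +20 dB/decade.
Net: 2 zero(s) − 3 pole(s) → -20 dB/decade.

-20 dB/decade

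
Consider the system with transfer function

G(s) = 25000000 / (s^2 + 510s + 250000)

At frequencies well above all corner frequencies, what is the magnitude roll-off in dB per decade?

-40 dB/decade

Each pole contributes −20 dB/decade at high frequency; each zero contributes +20 dB/decade.
Net: 0 zero(s) − 2 pole(s) → -40 dB/decade.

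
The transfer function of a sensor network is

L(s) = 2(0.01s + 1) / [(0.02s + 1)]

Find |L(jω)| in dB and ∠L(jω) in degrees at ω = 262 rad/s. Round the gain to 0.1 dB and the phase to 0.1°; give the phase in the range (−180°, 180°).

At ω = 262 rad/s:
zero (1 + j262·0.01) = 1 + j2.62 → |·| ≈ 2.8044, ∠ ≈ 69.11°
pole (1 + j262·0.02) = 1 + j5.24 → |·| ≈ 5.3346, ∠ ≈ 79.20°
|L| = 2 · 2.8044 / (5.3346) ≈ 1.0514
Gain = 20 log₁₀(1.0514) ≈ 0.44 dB
∠L = (69.11°) − (79.20°) = -10.09°

0.4 dB, -10.1°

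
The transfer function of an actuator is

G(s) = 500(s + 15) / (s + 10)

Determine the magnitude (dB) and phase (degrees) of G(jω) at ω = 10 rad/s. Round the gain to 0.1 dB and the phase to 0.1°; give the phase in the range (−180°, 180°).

56.1 dB, -11.3°

At s = jω = j10:
zero (s+15): 15 + j10 → |·| = √(15²+10²) = √325 ≈ 18.028, ∠ = arctan(10/15) ≈ 33.69°
pole (s+10): 10 + j10 → |·| = √(10²+10²) = √200 ≈ 14.142, ∠ = arctan(10/10) ≈ 45.00°
|G| = 500 · 18.028 / 14.142 ≈ 637.39
Gain = 20 log₁₀(637.39) ≈ 56.09 dB
∠G = 33.69° − 45.00° = -11.31°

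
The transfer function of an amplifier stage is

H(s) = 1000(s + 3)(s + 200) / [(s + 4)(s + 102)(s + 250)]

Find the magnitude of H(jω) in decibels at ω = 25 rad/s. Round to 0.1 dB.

17.6 dB

At s = jω = j25:
zero (s+3): 3 + j25 → |·| = √(3²+25²) = √634 ≈ 25.179, ∠ = arctan(25/3) ≈ 83.16°
zero (s+200): 200 + j25 → |·| = √(200²+25²) = √40625 ≈ 201.56, ∠ = arctan(25/200) ≈ 7.13°
pole (s+4): 4 + j25 → |·| = √(4²+25²) = √641 ≈ 25.318, ∠ = arctan(25/4) ≈ 80.91°
pole (s+102): 102 + j25 → |·| = √(102²+25²) = √11029 ≈ 105.02, ∠ = arctan(25/102) ≈ 13.77°
pole (s+250): 250 + j25 → |·| = √(250²+25²) = √63125 ≈ 251.25, ∠ = arctan(25/250) ≈ 5.71°
|H| = 1000 · 5075.1 / 6.6805e+05 ≈ 7.5969
Gain = 20 log₁₀(7.5969) ≈ 17.61 dB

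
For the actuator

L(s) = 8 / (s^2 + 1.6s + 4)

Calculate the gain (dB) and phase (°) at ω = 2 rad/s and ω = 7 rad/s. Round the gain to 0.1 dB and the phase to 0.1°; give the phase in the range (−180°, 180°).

ω = 2: 8.0 dB, -90.0°; ω = 7: -15.3 dB, -166.0°

At s = jω = j2:
quadratic: (j2)² + 1.6·j2 + 4 = 0 + j3.2 → |·| ≈ 3.2, ∠ ≈ 90.00°
|L| = 8 / 3.2 ≈ 2.5
Gain = 20 log₁₀(2.5) ≈ 7.96 dB
∠L = 0.00° − 90.00° = -90.00°

At s = jω = j7:
quadratic: (j7)² + 1.6·j7 + 4 = -45 + j11.2 → |·| ≈ 46.373, ∠ ≈ 166.02°
|L| = 8 / 46.373 ≈ 0.17251
Gain = 20 log₁₀(0.17251) ≈ -15.26 dB
∠L = 0.00° − 166.02° = -166.02°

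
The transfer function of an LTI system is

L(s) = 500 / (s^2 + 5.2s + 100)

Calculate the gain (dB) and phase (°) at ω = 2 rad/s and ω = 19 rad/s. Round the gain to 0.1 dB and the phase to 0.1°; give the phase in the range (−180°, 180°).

At s = jω = j2:
quadratic: (j2)² + 5.2·j2 + 100 = 96 + j10.4 → |·| ≈ 96.562, ∠ ≈ 6.18°
|L| = 500 / 96.562 ≈ 5.178
Gain = 20 log₁₀(5.178) ≈ 14.28 dB
∠L = 0.00° − 6.18° = -6.18°

At s = jω = j19:
quadratic: (j19)² + 5.2·j19 + 100 = -261 + j98.8 → |·| ≈ 279.07, ∠ ≈ 159.27°
|L| = 500 / 279.07 ≈ 1.7917
Gain = 20 log₁₀(1.7917) ≈ 5.07 dB
∠L = 0.00° − 159.27° = -159.27°

ω = 2: 14.3 dB, -6.2°; ω = 19: 5.1 dB, -159.3°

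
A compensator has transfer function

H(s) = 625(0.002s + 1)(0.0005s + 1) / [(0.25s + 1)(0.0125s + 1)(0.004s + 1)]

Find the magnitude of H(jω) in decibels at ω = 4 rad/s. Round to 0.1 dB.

At ω = 4 rad/s:
zero (1 + j4·0.002) = 1 + j0.008 → |·| ≈ 1, ∠ ≈ 0.46°
zero (1 + j4·0.0005) = 1 + j0.002 → |·| ≈ 1, ∠ ≈ 0.11°
pole (1 + j4·0.25) = 1 + j1 → |·| ≈ 1.4142, ∠ ≈ 45.00°
pole (1 + j4·0.0125) = 1 + j0.05 → |·| ≈ 1.0012, ∠ ≈ 2.86°
pole (1 + j4·0.004) = 1 + j0.016 → |·| ≈ 1.0001, ∠ ≈ 0.92°
|H| = 625 · 1 · 1 / (1.4142 · 1.0012 · 1.0001) ≈ 441.37
Gain = 20 log₁₀(441.37) ≈ 52.90 dB

52.9 dB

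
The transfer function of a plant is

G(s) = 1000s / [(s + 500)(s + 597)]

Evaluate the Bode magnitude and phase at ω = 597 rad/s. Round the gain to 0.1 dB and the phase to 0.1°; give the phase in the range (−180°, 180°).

At s = jω = j597:
zero at origin: s = j597 → |·| = 597, ∠ = 90.00°
pole (s+500): 500 + j597 → |·| = √(500²+597²) = √606409 ≈ 778.72, ∠ = arctan(597/500) ≈ 50.05°
pole (s+597): 597 + j597 → |·| = √(597²+597²) = √712818 ≈ 844.29, ∠ = arctan(597/597) ≈ 45.00°
|G| = 1000 · 597 / 6.5747e+05 ≈ 0.90803
Gain = 20 log₁₀(0.90803) ≈ -0.84 dB
∠G = 90.00° − 95.05° = -5.05°

-0.8 dB, -5.1°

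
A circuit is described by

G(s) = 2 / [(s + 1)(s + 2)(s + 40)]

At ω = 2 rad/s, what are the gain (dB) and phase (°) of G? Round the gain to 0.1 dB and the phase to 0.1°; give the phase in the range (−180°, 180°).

At s = jω = j2:
pole (s+1): 1 + j2 → |·| = √(1²+2²) = √5 ≈ 2.2361, ∠ = arctan(2/1) ≈ 63.43°
pole (s+2): 2 + j2 → |·| = √(2²+2²) = √8 ≈ 2.8284, ∠ = arctan(2/2) ≈ 45.00°
pole (s+40): 40 + j2 → |·| = √(40²+2²) = √1604 ≈ 40.05, ∠ = arctan(2/40) ≈ 2.86°
|G| = 2 / 253.3 ≈ 0.0078958
Gain = 20 log₁₀(0.0078958) ≈ -42.05 dB
∠G = 0.00° − 111.29° = -111.29°

-42.1 dB, -111.3°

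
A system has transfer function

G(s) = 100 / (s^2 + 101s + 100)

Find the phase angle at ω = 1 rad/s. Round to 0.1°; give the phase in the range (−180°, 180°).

-45.6°

Substitute s = j1:
Numerator: 100 = 100 + j0
Denominator: (j1)^2 + 101(j1) + 100 = 99 + j101
|N| = √(100² + 0²) ≈ 100, ∠N ≈ 0.00°
|D| = √(99² + 101²) ≈ 141.43, ∠D ≈ 45.57°
∠G = 0.00° − 45.57° = -45.57°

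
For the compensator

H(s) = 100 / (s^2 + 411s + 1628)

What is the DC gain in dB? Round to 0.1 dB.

H(0) = 100 / 1628 ≈ 0.061425
20 log₁₀(0.061425) ≈ -24.23 dB

-24.2 dB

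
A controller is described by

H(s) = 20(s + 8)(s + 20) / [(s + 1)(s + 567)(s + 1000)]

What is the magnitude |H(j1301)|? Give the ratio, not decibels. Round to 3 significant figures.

0.0112

At s = jω = j1301:
zero (s+8): 8 + j1301 → |·| = √(8²+1301²) = √1692665 ≈ 1301, ∠ = arctan(1301/8) ≈ 89.65°
zero (s+20): 20 + j1301 → |·| = √(20²+1301²) = √1693001 ≈ 1301.2, ∠ = arctan(1301/20) ≈ 89.12°
pole (s+1): 1 + j1301 → |·| = √(1²+1301²) = √1692602 ≈ 1301, ∠ = arctan(1301/1) ≈ 89.96°
pole (s+567): 567 + j1301 → |·| = √(567²+1301²) = √2014090 ≈ 1419.2, ∠ = arctan(1301/567) ≈ 66.45°
pole (s+1000): 1000 + j1301 → |·| = √(1000²+1301²) = √2692601 ≈ 1640.9, ∠ = arctan(1301/1000) ≈ 52.45°
|H| = 20 · 1.6929e+06 / 3.0297e+09 ≈ 0.011175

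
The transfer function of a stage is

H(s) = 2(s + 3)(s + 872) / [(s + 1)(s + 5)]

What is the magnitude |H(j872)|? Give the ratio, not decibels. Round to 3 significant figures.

At s = jω = j872:
zero (s+3): 3 + j872 → |·| = √(3²+872²) = √760393 ≈ 872.01, ∠ = arctan(872/3) ≈ 89.80°
zero (s+872): 872 + j872 → |·| = √(872²+872²) = √1520768 ≈ 1233.2, ∠ = arctan(872/872) ≈ 45.00°
pole (s+1): 1 + j872 → |·| = √(1²+872²) = √760385 ≈ 872, ∠ = arctan(872/1) ≈ 89.93°
pole (s+5): 5 + j872 → |·| = √(5²+872²) = √760409 ≈ 872.01, ∠ = arctan(872/5) ≈ 89.67°
|H| = 2 · 1.0754e+06 / 7.6039e+05 ≈ 2.8285

2.83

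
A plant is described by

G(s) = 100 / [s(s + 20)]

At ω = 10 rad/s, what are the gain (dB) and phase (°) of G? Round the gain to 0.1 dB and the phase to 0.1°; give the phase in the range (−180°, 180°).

At s = jω = j10:
pole (s+20): 20 + j10 → |·| = √(20²+10²) = √500 ≈ 22.361, ∠ = arctan(10/20) ≈ 26.57°
pole at origin: |s| = 10, ∠ = 90.00° (in denominator)
|G| = 100 / 223.61 ≈ 0.44721
Gain = 20 log₁₀(0.44721) ≈ -6.99 dB
∠G = 0.00° − 116.57° = -116.57°

-7.0 dB, -116.6°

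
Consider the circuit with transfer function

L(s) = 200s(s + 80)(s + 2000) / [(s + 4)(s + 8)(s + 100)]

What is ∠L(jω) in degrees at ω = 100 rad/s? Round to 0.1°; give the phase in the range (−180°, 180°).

At s = jω = j100:
zero (s+80): 80 + j100 → |·| = √(80²+100²) = √16400 ≈ 128.06, ∠ = arctan(100/80) ≈ 51.34°
zero (s+2000): 2000 + j100 → |·| = √(2000²+100²) = √4010000 ≈ 2002.5, ∠ = arctan(100/2000) ≈ 2.86°
zero at origin: s = j100 → |·| = 100, ∠ = 90.00°
pole (s+4): 4 + j100 → |·| = √(4²+100²) = √10016 ≈ 100.08, ∠ = arctan(100/4) ≈ 87.71°
pole (s+8): 8 + j100 → |·| = √(8²+100²) = √10064 ≈ 100.32, ∠ = arctan(100/8) ≈ 85.43°
pole (s+100): 100 + j100 → |·| = √(100²+100²) = √20000 ≈ 141.42, ∠ = arctan(100/100) ≈ 45.00°
∠L = 144.20° − 218.14° = -73.94°

-73.9°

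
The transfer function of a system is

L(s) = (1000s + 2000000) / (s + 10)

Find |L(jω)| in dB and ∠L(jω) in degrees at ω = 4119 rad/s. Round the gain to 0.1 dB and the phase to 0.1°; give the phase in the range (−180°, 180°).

Substitute s = j4119:
Numerator: 1000(j4119) + 2000000 = 2000000 + j4119000
Denominator: (j4119) + 10 = 10 + j4119
|N| = √(2000000² + 4119000²) ≈ 4.5789e+06, ∠N ≈ 64.10°
|D| = √(10² + 4119²) ≈ 4119, ∠D ≈ 89.86°
|L| = 4.5789e+06 / 4119 ≈ 1111.7
Gain = 20 log₁₀(1111.7) ≈ 60.92 dB
∠L = 64.10° − 89.86° = -25.76°

60.9 dB, -25.8°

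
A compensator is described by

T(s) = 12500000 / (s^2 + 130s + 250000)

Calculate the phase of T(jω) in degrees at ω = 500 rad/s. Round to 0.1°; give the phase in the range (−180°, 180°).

-90.0°

At s = jω = j500:
quadratic: (j500)² + 130·j500 + 250000 = 0 + j65000 → |·| ≈ 65000, ∠ ≈ 90.00°
∠T = 0.00° − 90.00° = -90.00°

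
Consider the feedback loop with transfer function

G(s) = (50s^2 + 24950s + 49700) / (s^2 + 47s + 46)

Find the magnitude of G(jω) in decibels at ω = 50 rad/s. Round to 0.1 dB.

Substitute s = j50:
Numerator: 50(j50)^2 + 24950(j50) + 49700 = -75300 + j1247500
Denominator: (j50)^2 + 47(j50) + 46 = -2454 + j2350
|N| = √(75300² + 1247500²) ≈ 1.2498e+06, ∠N ≈ 93.45°
|D| = √(2454² + 2350²) ≈ 3397.7, ∠D ≈ 136.24°
|G| = 1.2498e+06 / 3397.7 ≈ 367.84
Gain = 20 log₁₀(367.84) ≈ 51.31 dB

51.3 dB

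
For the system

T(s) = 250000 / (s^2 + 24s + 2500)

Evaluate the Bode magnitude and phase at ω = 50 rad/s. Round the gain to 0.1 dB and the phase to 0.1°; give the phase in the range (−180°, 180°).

46.4 dB, -90.0°

At s = jω = j50:
quadratic: (j50)² + 24·j50 + 2500 = 0 + j1200 → |·| ≈ 1200, ∠ ≈ 90.00°
|T| = 250000 / 1200 ≈ 208.33
Gain = 20 log₁₀(208.33) ≈ 46.38 dB
∠T = 0.00° − 90.00° = -90.00°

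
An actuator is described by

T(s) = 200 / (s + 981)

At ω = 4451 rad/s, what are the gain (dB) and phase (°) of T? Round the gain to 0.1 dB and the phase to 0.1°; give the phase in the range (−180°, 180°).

Substitute s = j4451:
Numerator: 200 = 200 + j0
Denominator: (j4451) + 981 = 981 + j4451
|N| = √(200² + 0²) ≈ 200, ∠N ≈ 0.00°
|D| = √(981² + 4451²) ≈ 4557.8, ∠D ≈ 77.57°
|T| = 200 / 4557.8 ≈ 0.043881
Gain = 20 log₁₀(0.043881) ≈ -27.15 dB
∠T = 0.00° − 77.57° = -77.57°

-27.2 dB, -77.6°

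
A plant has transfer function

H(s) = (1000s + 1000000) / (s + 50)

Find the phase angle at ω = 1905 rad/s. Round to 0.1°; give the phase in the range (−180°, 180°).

Substitute s = j1905:
Numerator: 1000(j1905) + 1000000 = 1000000 + j1905000
Denominator: (j1905) + 50 = 50 + j1905
|N| = √(1000000² + 1905000²) ≈ 2.1515e+06, ∠N ≈ 62.30°
|D| = √(50² + 1905²) ≈ 1905.7, ∠D ≈ 88.50°
∠H = 62.30° − 88.50° = -26.20°

-26.2°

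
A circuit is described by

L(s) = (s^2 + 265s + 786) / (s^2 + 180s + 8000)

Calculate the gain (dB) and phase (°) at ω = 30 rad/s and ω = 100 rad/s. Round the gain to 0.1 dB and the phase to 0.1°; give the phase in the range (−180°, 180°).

Substitute s = j30:
Numerator: (j30)^2 + 265(j30) + 786 = -114 + j7950
Denominator: (j30)^2 + 180(j30) + 8000 = 7100 + j5400
|N| = √(114² + 7950²) ≈ 7950.8, ∠N ≈ 90.82°
|D| = √(7100² + 5400²) ≈ 8920.2, ∠D ≈ 37.26°
|L| = 7950.8 / 8920.2 ≈ 0.89133
Gain = 20 log₁₀(0.89133) ≈ -1.00 dB
∠L = 90.82° − 37.26° = 53.56°

Substitute s = j100:
Numerator: (j100)^2 + 265(j100) + 786 = -9214 + j26500
Denominator: (j100)^2 + 180(j100) + 8000 = -2000 + j18000
|N| = √(9214² + 26500²) ≈ 28056, ∠N ≈ 109.17°
|D| = √(2000² + 18000²) ≈ 18111, ∠D ≈ 96.34°
|L| = 28056 / 18111 ≈ 1.5491
Gain = 20 log₁₀(1.5491) ≈ 3.80 dB
∠L = 109.17° − 96.34° = 12.83°

ω = 30: -1.0 dB, 53.6°; ω = 100: 3.8 dB, 12.8°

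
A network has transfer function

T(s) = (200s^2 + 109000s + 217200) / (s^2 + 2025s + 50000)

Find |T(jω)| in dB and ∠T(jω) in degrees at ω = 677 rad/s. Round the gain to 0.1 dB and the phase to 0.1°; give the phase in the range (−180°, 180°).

Substitute s = j677:
Numerator: 200(j677)^2 + 109000(j677) + 217200 = -91448600 + j73793000
Denominator: (j677)^2 + 2025(j677) + 50000 = -408329 + j1370925
|N| = √(91448600² + 73793000²) ≈ 1.1751e+08, ∠N ≈ 141.10°
|D| = √(408329² + 1370925²) ≈ 1.4304e+06, ∠D ≈ 106.59°
|T| = 1.1751e+08 / 1.4304e+06 ≈ 82.152
Gain = 20 log₁₀(82.152) ≈ 38.29 dB
∠T = 141.10° − 106.59° = 34.51°

38.3 dB, 34.5°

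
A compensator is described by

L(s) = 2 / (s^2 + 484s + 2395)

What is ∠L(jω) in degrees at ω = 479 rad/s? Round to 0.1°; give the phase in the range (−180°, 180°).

-134.4°

Substitute s = j479:
Numerator: 2 = 2 + j0
Denominator: (j479)^2 + 484(j479) + 2395 = -227046 + j231836
|N| = √(2² + 0²) ≈ 2, ∠N ≈ 0.00°
|D| = √(227046² + 231836²) ≈ 3.245e+05, ∠D ≈ 134.40°
∠L = 0.00° − 134.40° = -134.40°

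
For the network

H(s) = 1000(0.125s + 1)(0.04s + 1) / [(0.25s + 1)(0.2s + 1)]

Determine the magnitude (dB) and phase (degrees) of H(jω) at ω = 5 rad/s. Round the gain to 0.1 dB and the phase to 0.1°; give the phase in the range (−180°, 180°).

At ω = 5 rad/s:
zero (1 + j5·0.125) = 1 + j0.625 → |·| ≈ 1.1792, ∠ ≈ 32.01°
zero (1 + j5·0.04) = 1 + j0.2 → |·| ≈ 1.0198, ∠ ≈ 11.31°
pole (1 + j5·0.25) = 1 + j1.25 → |·| ≈ 1.6008, ∠ ≈ 51.34°
pole (1 + j5·0.2) = 1 + j1 → |·| ≈ 1.4142, ∠ ≈ 45.00°
|H| = 1000 · 1.1792 · 1.0198 / (1.6008 · 1.4142) ≈ 531.2
Gain = 20 log₁₀(531.2) ≈ 54.51 dB
∠H = (32.01° + 11.31°) − (51.34° + 45.00°) = -53.02°

54.5 dB, -53.0°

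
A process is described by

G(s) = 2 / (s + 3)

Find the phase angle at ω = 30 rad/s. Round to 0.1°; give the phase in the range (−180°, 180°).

-84.3°

At s = jω = j30:
pole (s+3): 3 + j30 → |·| = √(3²+30²) = √909 ≈ 30.15, ∠ = arctan(30/3) ≈ 84.29°
∠G = 0.00° − 84.29° = -84.29°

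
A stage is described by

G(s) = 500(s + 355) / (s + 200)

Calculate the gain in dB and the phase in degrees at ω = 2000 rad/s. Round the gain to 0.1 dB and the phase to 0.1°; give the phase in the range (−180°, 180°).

At s = jω = j2000:
zero (s+355): 355 + j2000 → |·| = √(355²+2000²) = √4126025 ≈ 2031.3, ∠ = arctan(2000/355) ≈ 79.93°
pole (s+200): 200 + j2000 → |·| = √(200²+2000²) = √4040000 ≈ 2010, ∠ = arctan(2000/200) ≈ 84.29°
|G| = 500 · 2031.3 / 2010 ≈ 505.3
Gain = 20 log₁₀(505.3) ≈ 54.07 dB
∠G = 79.93° − 84.29° = -4.36°

54.1 dB, -4.4°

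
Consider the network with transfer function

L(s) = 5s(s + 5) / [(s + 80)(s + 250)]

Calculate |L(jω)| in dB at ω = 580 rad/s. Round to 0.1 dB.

13.2 dB

At s = jω = j580:
zero (s+5): 5 + j580 → |·| = √(5²+580²) = √336425 ≈ 580.02, ∠ = arctan(580/5) ≈ 89.51°
zero at origin: s = j580 → |·| = 580, ∠ = 90.00°
pole (s+80): 80 + j580 → |·| = √(80²+580²) = √342800 ≈ 585.49, ∠ = arctan(580/80) ≈ 82.15°
pole (s+250): 250 + j580 → |·| = √(250²+580²) = √398900 ≈ 631.59, ∠ = arctan(580/250) ≈ 66.68°
|L| = 5 · 3.3641e+05 / 3.6979e+05 ≈ 4.5487
Gain = 20 log₁₀(4.5487) ≈ 13.16 dB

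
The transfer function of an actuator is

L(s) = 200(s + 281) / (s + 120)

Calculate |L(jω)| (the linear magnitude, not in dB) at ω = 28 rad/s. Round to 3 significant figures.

At s = jω = j28:
zero (s+281): 281 + j28 → |·| = √(281²+28²) = √79745 ≈ 282.39, ∠ = arctan(28/281) ≈ 5.69°
pole (s+120): 120 + j28 → |·| = √(120²+28²) = √15184 ≈ 123.22, ∠ = arctan(28/120) ≈ 13.13°
|L| = 200 · 282.39 / 123.22 ≈ 458.35

458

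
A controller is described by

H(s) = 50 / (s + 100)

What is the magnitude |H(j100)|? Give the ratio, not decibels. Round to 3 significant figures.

0.354

Substitute s = j100:
Numerator: 50 = 50 + j0
Denominator: (j100) + 100 = 100 + j100
|N| = √(50² + 0²) ≈ 50, ∠N ≈ 0.00°
|D| = √(100² + 100²) ≈ 141.42, ∠D ≈ 45.00°
|H| = 50 / 141.42 ≈ 0.35356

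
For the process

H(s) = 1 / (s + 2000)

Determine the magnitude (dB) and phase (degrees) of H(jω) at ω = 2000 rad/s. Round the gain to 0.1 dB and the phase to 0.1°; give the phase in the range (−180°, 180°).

Substitute s = j2000:
Numerator: 1 = 1 + j0
Denominator: (j2000) + 2000 = 2000 + j2000
|N| = √(1² + 0²) ≈ 1, ∠N ≈ 0.00°
|D| = √(2000² + 2000²) ≈ 2828.4, ∠D ≈ 45.00°
|H| = 1 / 2828.4 ≈ 0.00035356
Gain = 20 log₁₀(0.00035356) ≈ -69.03 dB
∠H = 0.00° − 45.00° = -45.00°

-69.0 dB, -45.0°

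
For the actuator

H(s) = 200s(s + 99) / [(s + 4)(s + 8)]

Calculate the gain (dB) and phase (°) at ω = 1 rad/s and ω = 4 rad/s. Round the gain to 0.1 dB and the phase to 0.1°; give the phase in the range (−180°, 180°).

ω = 1: 55.5 dB, 69.4°; ω = 4: 63.9 dB, 20.7°

At s = jω = j1:
zero (s+99): 99 + j1 → |·| = √(99²+1²) = √9802 ≈ 99.005, ∠ = arctan(1/99) ≈ 0.58°
zero at origin: s = j1 → |·| = 1, ∠ = 90.00°
pole (s+4): 4 + j1 → |·| = √(4²+1²) = √17 ≈ 4.1231, ∠ = arctan(1/4) ≈ 14.04°
pole (s+8): 8 + j1 → |·| = √(8²+1²) = √65 ≈ 8.0623, ∠ = arctan(1/8) ≈ 7.13°
|H| = 200 · 99.005 / 33.242 ≈ 595.66
Gain = 20 log₁₀(595.66) ≈ 55.50 dB
∠H = 90.58° − 21.17° = 69.41°

At s = jω = j4:
zero (s+99): 99 + j4 → |·| = √(99²+4²) = √9817 ≈ 99.081, ∠ = arctan(4/99) ≈ 2.31°
zero at origin: s = j4 → |·| = 4, ∠ = 90.00°
pole (s+4): 4 + j4 → |·| = √(4²+4²) = √32 ≈ 5.6569, ∠ = arctan(4/4) ≈ 45.00°
pole (s+8): 8 + j4 → |·| = √(8²+4²) = √80 ≈ 8.9443, ∠ = arctan(4/8) ≈ 26.57°
|H| = 200 · 396.32 / 50.597 ≈ 1566.6
Gain = 20 log₁₀(1566.6) ≈ 63.90 dB
∠H = 92.31° − 71.57° = 20.74°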